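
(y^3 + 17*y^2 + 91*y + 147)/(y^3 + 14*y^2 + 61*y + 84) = (y + 7)/(y + 4)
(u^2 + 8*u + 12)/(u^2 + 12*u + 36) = (u + 2)/(u + 6)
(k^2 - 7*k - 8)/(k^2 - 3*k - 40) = (k + 1)/(k + 5)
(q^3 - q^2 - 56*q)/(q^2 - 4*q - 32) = q*(q + 7)/(q + 4)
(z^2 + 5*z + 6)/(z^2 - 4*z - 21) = (z + 2)/(z - 7)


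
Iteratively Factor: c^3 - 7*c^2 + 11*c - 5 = (c - 1)*(c^2 - 6*c + 5) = (c - 5)*(c - 1)*(c - 1)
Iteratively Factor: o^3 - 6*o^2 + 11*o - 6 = (o - 3)*(o^2 - 3*o + 2) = (o - 3)*(o - 1)*(o - 2)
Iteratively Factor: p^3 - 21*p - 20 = (p - 5)*(p^2 + 5*p + 4) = (p - 5)*(p + 4)*(p + 1)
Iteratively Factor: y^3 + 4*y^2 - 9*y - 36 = (y + 3)*(y^2 + y - 12) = (y - 3)*(y + 3)*(y + 4)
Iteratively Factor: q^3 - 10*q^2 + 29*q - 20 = (q - 5)*(q^2 - 5*q + 4) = (q - 5)*(q - 1)*(q - 4)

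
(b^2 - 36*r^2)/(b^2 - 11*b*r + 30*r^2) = (-b - 6*r)/(-b + 5*r)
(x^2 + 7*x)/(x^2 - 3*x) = (x + 7)/(x - 3)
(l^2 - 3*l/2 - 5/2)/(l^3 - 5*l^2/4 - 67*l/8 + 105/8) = 4*(l + 1)/(4*l^2 + 5*l - 21)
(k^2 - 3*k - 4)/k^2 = 1 - 3/k - 4/k^2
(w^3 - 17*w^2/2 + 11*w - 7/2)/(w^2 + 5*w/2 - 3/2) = (w^2 - 8*w + 7)/(w + 3)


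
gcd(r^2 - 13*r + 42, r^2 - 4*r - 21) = r - 7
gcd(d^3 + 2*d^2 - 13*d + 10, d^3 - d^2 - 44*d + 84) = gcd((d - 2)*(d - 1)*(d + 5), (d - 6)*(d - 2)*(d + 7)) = d - 2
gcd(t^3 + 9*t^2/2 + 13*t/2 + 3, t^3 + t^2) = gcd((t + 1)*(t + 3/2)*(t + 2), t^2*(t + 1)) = t + 1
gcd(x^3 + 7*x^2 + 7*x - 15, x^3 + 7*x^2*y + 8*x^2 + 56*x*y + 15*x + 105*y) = x^2 + 8*x + 15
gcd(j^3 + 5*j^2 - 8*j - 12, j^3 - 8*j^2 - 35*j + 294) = j + 6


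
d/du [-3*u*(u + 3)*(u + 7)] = -9*u^2 - 60*u - 63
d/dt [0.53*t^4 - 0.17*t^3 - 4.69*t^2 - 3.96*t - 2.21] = 2.12*t^3 - 0.51*t^2 - 9.38*t - 3.96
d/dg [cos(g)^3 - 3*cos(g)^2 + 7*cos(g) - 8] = (-3*cos(g)^2 + 6*cos(g) - 7)*sin(g)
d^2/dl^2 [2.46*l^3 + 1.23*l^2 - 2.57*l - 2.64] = 14.76*l + 2.46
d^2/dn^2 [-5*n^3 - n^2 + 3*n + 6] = -30*n - 2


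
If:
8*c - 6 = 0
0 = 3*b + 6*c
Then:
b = -3/2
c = 3/4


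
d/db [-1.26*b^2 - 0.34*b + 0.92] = -2.52*b - 0.34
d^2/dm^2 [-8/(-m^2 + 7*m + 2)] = 16*(m^2 - 7*m - (2*m - 7)^2 - 2)/(-m^2 + 7*m + 2)^3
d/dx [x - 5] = 1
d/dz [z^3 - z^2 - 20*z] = 3*z^2 - 2*z - 20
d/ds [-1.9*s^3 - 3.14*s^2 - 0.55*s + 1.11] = -5.7*s^2 - 6.28*s - 0.55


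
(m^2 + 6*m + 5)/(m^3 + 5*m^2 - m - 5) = 1/(m - 1)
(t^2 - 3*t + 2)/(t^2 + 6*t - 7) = (t - 2)/(t + 7)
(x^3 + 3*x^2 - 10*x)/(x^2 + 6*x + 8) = x*(x^2 + 3*x - 10)/(x^2 + 6*x + 8)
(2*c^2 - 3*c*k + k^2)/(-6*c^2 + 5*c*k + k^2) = (-2*c + k)/(6*c + k)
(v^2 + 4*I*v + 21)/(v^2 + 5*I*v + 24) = (v + 7*I)/(v + 8*I)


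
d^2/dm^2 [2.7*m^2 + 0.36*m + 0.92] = 5.40000000000000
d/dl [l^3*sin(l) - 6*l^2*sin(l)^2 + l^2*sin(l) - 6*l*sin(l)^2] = l^3*cos(l) + 3*l^2*sin(l) - 6*l^2*sin(2*l) + l^2*cos(l) + 2*l*sin(l) + 6*sqrt(2)*l*cos(2*l + pi/4) - 6*l + 3*cos(2*l) - 3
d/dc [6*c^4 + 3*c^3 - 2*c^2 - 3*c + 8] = 24*c^3 + 9*c^2 - 4*c - 3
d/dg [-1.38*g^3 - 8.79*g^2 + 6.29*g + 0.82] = -4.14*g^2 - 17.58*g + 6.29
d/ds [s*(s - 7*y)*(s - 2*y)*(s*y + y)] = y*(4*s^3 - 27*s^2*y + 3*s^2 + 28*s*y^2 - 18*s*y + 14*y^2)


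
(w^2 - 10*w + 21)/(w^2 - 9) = (w - 7)/(w + 3)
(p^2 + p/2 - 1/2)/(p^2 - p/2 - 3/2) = (2*p - 1)/(2*p - 3)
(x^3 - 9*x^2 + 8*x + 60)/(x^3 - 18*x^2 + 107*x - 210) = (x + 2)/(x - 7)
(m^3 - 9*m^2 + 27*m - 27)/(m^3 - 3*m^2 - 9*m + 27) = (m - 3)/(m + 3)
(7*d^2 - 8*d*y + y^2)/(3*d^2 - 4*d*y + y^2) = (-7*d + y)/(-3*d + y)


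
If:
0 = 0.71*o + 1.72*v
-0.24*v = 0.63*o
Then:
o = 0.00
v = 0.00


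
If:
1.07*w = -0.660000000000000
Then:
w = -0.62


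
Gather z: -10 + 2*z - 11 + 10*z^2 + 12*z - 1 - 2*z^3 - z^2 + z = -2*z^3 + 9*z^2 + 15*z - 22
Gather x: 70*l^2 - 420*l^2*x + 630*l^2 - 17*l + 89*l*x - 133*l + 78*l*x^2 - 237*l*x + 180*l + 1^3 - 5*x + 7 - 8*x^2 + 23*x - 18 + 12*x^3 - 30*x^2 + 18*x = 700*l^2 + 30*l + 12*x^3 + x^2*(78*l - 38) + x*(-420*l^2 - 148*l + 36) - 10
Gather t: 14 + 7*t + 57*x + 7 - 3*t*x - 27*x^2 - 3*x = t*(7 - 3*x) - 27*x^2 + 54*x + 21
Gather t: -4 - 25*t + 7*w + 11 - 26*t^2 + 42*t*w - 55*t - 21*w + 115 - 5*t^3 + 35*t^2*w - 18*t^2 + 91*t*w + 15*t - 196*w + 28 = -5*t^3 + t^2*(35*w - 44) + t*(133*w - 65) - 210*w + 150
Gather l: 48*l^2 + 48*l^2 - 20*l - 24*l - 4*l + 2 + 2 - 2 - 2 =96*l^2 - 48*l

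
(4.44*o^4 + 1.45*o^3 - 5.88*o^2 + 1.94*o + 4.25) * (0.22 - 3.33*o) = -14.7852*o^5 - 3.8517*o^4 + 19.8994*o^3 - 7.7538*o^2 - 13.7257*o + 0.935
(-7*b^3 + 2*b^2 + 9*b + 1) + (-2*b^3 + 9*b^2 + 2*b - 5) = -9*b^3 + 11*b^2 + 11*b - 4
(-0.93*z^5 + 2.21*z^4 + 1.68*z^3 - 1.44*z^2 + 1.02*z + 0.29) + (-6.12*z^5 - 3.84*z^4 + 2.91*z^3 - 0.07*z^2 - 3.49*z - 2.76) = -7.05*z^5 - 1.63*z^4 + 4.59*z^3 - 1.51*z^2 - 2.47*z - 2.47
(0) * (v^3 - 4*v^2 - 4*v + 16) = 0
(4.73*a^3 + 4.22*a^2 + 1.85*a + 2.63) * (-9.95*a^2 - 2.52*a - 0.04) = -47.0635*a^5 - 53.9086*a^4 - 29.2311*a^3 - 30.9993*a^2 - 6.7016*a - 0.1052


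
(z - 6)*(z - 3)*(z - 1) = z^3 - 10*z^2 + 27*z - 18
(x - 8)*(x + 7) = x^2 - x - 56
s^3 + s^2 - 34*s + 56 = (s - 4)*(s - 2)*(s + 7)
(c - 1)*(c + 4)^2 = c^3 + 7*c^2 + 8*c - 16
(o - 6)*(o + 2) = o^2 - 4*o - 12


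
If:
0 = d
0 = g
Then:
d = 0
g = 0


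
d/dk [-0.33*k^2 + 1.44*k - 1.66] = 1.44 - 0.66*k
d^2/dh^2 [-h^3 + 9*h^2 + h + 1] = 18 - 6*h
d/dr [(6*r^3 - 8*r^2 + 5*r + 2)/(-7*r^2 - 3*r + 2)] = (-42*r^4 - 36*r^3 + 95*r^2 - 4*r + 16)/(49*r^4 + 42*r^3 - 19*r^2 - 12*r + 4)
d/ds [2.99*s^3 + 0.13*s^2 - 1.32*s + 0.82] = 8.97*s^2 + 0.26*s - 1.32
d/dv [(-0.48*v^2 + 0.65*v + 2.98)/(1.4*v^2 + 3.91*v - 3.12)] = (-2.7868*v^2 - 5.3488*v - 13.6798)/(1.96*v^4 + 10.948*v^3 + 6.5521*v^2 - 24.3984*v + 9.7344)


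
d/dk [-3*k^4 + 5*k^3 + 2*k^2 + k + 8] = -12*k^3 + 15*k^2 + 4*k + 1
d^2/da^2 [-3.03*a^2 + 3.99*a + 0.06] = -6.06000000000000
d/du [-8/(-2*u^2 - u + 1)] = 8*(-4*u - 1)/(2*u^2 + u - 1)^2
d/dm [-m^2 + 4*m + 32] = 4 - 2*m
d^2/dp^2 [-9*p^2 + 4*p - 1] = -18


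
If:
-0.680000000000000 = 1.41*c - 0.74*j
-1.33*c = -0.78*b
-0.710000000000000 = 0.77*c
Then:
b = -1.57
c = -0.92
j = -0.84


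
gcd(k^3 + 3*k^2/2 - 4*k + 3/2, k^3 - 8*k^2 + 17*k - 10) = k - 1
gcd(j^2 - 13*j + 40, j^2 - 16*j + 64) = j - 8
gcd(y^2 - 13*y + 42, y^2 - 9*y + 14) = y - 7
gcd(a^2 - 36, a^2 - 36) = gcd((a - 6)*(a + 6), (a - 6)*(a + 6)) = a^2 - 36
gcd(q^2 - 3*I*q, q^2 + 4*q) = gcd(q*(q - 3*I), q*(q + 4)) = q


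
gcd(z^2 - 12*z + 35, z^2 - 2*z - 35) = z - 7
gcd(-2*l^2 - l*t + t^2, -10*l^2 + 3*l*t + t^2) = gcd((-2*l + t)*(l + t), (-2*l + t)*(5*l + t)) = -2*l + t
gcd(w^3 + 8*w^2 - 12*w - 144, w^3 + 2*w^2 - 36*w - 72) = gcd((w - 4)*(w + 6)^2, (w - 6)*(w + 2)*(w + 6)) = w + 6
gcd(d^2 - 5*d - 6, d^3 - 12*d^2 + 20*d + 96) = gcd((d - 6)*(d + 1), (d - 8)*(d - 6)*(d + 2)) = d - 6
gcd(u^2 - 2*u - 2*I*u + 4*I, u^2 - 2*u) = u - 2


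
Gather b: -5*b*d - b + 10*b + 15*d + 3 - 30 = b*(9 - 5*d) + 15*d - 27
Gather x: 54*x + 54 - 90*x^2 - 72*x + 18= -90*x^2 - 18*x + 72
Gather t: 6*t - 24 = 6*t - 24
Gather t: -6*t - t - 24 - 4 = -7*t - 28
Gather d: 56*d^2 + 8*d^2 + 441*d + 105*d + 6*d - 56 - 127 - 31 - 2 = 64*d^2 + 552*d - 216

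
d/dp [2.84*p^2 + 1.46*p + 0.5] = 5.68*p + 1.46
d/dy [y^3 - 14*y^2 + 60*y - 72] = 3*y^2 - 28*y + 60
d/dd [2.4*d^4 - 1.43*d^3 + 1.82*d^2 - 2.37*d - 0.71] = 9.6*d^3 - 4.29*d^2 + 3.64*d - 2.37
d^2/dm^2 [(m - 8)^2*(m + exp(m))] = m^2*exp(m) - 12*m*exp(m) + 6*m + 34*exp(m) - 32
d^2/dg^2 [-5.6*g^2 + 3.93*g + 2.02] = -11.2000000000000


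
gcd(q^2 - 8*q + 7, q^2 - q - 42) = q - 7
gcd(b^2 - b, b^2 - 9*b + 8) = b - 1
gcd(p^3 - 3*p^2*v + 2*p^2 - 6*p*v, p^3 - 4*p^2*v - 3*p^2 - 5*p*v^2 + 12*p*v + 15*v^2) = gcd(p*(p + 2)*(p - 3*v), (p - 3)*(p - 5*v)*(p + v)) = 1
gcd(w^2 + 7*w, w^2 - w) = w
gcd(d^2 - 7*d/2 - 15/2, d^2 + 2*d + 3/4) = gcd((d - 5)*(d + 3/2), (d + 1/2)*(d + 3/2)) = d + 3/2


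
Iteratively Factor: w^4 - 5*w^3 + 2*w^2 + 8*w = (w - 4)*(w^3 - w^2 - 2*w) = (w - 4)*(w + 1)*(w^2 - 2*w) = (w - 4)*(w - 2)*(w + 1)*(w)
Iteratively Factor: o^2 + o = (o)*(o + 1)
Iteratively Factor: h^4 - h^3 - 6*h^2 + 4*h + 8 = (h - 2)*(h^3 + h^2 - 4*h - 4) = (h - 2)*(h + 1)*(h^2 - 4) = (h - 2)*(h + 1)*(h + 2)*(h - 2)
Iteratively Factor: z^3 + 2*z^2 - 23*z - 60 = (z + 3)*(z^2 - z - 20) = (z - 5)*(z + 3)*(z + 4)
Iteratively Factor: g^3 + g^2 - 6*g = (g - 2)*(g^2 + 3*g) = g*(g - 2)*(g + 3)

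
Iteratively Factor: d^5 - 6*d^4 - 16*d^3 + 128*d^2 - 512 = (d + 2)*(d^4 - 8*d^3 + 128*d - 256) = (d - 4)*(d + 2)*(d^3 - 4*d^2 - 16*d + 64) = (d - 4)*(d + 2)*(d + 4)*(d^2 - 8*d + 16) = (d - 4)^2*(d + 2)*(d + 4)*(d - 4)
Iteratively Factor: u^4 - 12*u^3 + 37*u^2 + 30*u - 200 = (u - 4)*(u^3 - 8*u^2 + 5*u + 50) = (u - 5)*(u - 4)*(u^2 - 3*u - 10) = (u - 5)^2*(u - 4)*(u + 2)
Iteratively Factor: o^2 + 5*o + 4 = (o + 4)*(o + 1)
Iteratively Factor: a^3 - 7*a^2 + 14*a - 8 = (a - 2)*(a^2 - 5*a + 4) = (a - 2)*(a - 1)*(a - 4)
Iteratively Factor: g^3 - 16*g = (g)*(g^2 - 16) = g*(g + 4)*(g - 4)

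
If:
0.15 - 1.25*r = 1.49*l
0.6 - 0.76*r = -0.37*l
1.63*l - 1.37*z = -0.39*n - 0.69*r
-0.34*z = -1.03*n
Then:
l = -0.40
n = -0.06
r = 0.60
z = -0.19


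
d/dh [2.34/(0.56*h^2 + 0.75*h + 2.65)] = (-2.6208*h - 1.755)/(0.56*h^2 + 0.75*h + 2.65)^2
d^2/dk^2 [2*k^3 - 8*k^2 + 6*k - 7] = 12*k - 16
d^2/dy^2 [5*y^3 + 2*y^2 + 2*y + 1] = 30*y + 4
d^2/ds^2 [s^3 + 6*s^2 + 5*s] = 6*s + 12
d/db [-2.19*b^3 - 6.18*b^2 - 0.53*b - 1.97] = -6.57*b^2 - 12.36*b - 0.53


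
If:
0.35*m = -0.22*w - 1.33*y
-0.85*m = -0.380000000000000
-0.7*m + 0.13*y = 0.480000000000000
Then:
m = 0.45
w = -37.59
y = 6.10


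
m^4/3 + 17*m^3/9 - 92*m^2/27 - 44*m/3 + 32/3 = (m/3 + 1)*(m - 8/3)*(m - 2/3)*(m + 6)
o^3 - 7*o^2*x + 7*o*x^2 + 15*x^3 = (o - 5*x)*(o - 3*x)*(o + x)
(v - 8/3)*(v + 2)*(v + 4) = v^3 + 10*v^2/3 - 8*v - 64/3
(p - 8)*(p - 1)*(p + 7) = p^3 - 2*p^2 - 55*p + 56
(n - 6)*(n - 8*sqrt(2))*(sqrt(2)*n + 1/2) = sqrt(2)*n^3 - 31*n^2/2 - 6*sqrt(2)*n^2 - 4*sqrt(2)*n + 93*n + 24*sqrt(2)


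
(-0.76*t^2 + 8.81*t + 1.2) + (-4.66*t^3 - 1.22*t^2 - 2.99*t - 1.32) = -4.66*t^3 - 1.98*t^2 + 5.82*t - 0.12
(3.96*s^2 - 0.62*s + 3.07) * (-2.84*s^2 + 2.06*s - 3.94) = -11.2464*s^4 + 9.9184*s^3 - 25.5984*s^2 + 8.767*s - 12.0958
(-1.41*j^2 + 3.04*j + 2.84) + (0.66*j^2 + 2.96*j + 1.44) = -0.75*j^2 + 6.0*j + 4.28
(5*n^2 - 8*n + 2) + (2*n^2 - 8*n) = 7*n^2 - 16*n + 2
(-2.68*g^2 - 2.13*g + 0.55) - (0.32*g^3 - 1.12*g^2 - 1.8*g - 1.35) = -0.32*g^3 - 1.56*g^2 - 0.33*g + 1.9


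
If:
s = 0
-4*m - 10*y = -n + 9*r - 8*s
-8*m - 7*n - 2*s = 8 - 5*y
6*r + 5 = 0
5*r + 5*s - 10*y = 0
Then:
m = 859/432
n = -401/108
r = -5/6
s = 0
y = -5/12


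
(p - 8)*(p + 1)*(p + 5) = p^3 - 2*p^2 - 43*p - 40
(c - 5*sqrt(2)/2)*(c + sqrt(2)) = c^2 - 3*sqrt(2)*c/2 - 5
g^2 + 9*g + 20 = (g + 4)*(g + 5)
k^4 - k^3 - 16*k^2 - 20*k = k*(k - 5)*(k + 2)^2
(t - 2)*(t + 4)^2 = t^3 + 6*t^2 - 32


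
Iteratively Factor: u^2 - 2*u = (u - 2)*(u)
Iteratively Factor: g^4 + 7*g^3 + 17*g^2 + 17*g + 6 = (g + 3)*(g^3 + 4*g^2 + 5*g + 2) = (g + 1)*(g + 3)*(g^2 + 3*g + 2) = (g + 1)*(g + 2)*(g + 3)*(g + 1)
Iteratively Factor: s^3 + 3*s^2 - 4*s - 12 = (s - 2)*(s^2 + 5*s + 6) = (s - 2)*(s + 3)*(s + 2)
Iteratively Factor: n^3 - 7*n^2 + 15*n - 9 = (n - 1)*(n^2 - 6*n + 9) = (n - 3)*(n - 1)*(n - 3)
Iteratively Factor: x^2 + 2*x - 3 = (x - 1)*(x + 3)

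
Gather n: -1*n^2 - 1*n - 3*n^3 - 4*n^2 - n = -3*n^3 - 5*n^2 - 2*n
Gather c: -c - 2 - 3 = -c - 5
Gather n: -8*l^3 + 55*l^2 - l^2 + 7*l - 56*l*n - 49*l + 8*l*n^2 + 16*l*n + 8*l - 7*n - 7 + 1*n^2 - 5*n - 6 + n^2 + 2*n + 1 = -8*l^3 + 54*l^2 - 34*l + n^2*(8*l + 2) + n*(-40*l - 10) - 12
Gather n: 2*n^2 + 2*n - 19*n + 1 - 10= 2*n^2 - 17*n - 9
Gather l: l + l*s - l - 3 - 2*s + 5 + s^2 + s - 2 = l*s + s^2 - s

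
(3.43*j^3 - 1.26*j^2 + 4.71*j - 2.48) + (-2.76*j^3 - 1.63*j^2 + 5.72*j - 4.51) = 0.67*j^3 - 2.89*j^2 + 10.43*j - 6.99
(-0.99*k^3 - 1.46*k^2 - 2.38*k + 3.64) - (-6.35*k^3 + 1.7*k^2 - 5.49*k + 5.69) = 5.36*k^3 - 3.16*k^2 + 3.11*k - 2.05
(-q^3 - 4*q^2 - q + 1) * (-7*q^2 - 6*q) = 7*q^5 + 34*q^4 + 31*q^3 - q^2 - 6*q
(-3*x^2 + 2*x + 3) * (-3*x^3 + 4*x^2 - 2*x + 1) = 9*x^5 - 18*x^4 + 5*x^3 + 5*x^2 - 4*x + 3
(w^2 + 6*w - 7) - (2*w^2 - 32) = -w^2 + 6*w + 25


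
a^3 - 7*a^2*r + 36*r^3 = (a - 6*r)*(a - 3*r)*(a + 2*r)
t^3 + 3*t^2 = t^2*(t + 3)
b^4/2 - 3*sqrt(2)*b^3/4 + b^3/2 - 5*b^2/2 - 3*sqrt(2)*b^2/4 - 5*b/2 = b*(b/2 + 1/2)*(b - 5*sqrt(2)/2)*(b + sqrt(2))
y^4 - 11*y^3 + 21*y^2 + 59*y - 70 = (y - 7)*(y - 5)*(y - 1)*(y + 2)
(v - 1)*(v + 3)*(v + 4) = v^3 + 6*v^2 + 5*v - 12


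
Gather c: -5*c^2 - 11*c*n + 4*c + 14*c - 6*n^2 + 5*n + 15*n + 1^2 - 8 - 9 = -5*c^2 + c*(18 - 11*n) - 6*n^2 + 20*n - 16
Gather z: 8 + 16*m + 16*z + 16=16*m + 16*z + 24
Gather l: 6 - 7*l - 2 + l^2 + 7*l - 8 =l^2 - 4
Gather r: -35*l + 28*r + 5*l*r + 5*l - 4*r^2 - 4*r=-30*l - 4*r^2 + r*(5*l + 24)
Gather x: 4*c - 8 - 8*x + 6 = 4*c - 8*x - 2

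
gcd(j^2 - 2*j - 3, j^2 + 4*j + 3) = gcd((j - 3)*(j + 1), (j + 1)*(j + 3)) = j + 1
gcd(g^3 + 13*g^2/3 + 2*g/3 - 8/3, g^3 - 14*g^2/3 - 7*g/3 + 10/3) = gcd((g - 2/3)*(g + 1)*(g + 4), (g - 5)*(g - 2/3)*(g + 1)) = g^2 + g/3 - 2/3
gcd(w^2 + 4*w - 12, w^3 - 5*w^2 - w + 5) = 1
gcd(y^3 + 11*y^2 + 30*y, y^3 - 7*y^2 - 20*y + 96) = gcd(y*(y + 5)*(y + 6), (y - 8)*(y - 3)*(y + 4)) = 1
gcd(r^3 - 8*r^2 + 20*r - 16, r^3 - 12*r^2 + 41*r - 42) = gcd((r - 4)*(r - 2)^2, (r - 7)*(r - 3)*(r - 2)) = r - 2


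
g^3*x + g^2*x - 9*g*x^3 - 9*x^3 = (g - 3*x)*(g + 3*x)*(g*x + x)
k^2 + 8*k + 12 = (k + 2)*(k + 6)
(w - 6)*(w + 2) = w^2 - 4*w - 12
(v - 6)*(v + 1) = v^2 - 5*v - 6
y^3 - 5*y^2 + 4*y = y*(y - 4)*(y - 1)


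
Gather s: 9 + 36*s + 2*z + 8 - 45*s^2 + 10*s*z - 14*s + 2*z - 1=-45*s^2 + s*(10*z + 22) + 4*z + 16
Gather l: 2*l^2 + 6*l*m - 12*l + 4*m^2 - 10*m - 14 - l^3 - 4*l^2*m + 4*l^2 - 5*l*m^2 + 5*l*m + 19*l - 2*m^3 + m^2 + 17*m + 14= -l^3 + l^2*(6 - 4*m) + l*(-5*m^2 + 11*m + 7) - 2*m^3 + 5*m^2 + 7*m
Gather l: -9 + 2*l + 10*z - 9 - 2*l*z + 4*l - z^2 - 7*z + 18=l*(6 - 2*z) - z^2 + 3*z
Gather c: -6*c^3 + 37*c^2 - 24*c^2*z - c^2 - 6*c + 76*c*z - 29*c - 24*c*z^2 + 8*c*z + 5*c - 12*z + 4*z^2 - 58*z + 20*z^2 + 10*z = -6*c^3 + c^2*(36 - 24*z) + c*(-24*z^2 + 84*z - 30) + 24*z^2 - 60*z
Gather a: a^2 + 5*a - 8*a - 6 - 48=a^2 - 3*a - 54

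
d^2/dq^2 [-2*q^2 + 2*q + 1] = -4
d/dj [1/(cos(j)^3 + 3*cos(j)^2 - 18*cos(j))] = 3*(sin(j) - 6*sin(j)/cos(j)^2 + 2*tan(j))/((cos(j) - 3)^2*(cos(j) + 6)^2)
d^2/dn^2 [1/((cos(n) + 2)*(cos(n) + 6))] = 2*(-2*sin(n)^4 + 9*sin(n)^2 + 63*cos(n) - 3*cos(3*n) + 45)/((cos(n) + 2)^3*(cos(n) + 6)^3)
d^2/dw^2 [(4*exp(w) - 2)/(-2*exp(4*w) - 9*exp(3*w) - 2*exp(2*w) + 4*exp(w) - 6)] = (-144*exp(8*w) - 664*exp(7*w) - 500*exp(6*w) + 1050*exp(5*w) + 876*exp(4*w) + 2280*exp(3*w) - 732*exp(2*w) - 160*exp(w) - 96)*exp(w)/(8*exp(12*w) + 108*exp(11*w) + 510*exp(10*w) + 897*exp(9*w) + 150*exp(8*w) - 312*exp(7*w) + 1274*exp(6*w) + 744*exp(5*w) - 912*exp(4*w) + 620*exp(3*w) + 504*exp(2*w) - 432*exp(w) + 216)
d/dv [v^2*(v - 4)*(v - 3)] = v*(4*v^2 - 21*v + 24)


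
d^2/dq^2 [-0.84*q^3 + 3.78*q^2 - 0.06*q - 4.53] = 7.56 - 5.04*q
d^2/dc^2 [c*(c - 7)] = 2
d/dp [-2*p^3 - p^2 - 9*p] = -6*p^2 - 2*p - 9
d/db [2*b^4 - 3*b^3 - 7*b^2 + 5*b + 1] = 8*b^3 - 9*b^2 - 14*b + 5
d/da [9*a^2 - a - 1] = 18*a - 1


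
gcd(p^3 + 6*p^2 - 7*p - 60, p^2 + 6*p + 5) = p + 5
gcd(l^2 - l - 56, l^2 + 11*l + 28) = l + 7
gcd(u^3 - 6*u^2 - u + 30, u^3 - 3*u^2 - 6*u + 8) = u + 2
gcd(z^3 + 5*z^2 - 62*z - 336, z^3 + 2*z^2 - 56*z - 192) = z^2 - 2*z - 48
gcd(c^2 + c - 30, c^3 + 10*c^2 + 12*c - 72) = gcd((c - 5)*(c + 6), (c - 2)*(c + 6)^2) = c + 6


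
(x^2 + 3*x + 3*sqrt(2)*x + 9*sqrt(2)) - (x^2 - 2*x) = 3*sqrt(2)*x + 5*x + 9*sqrt(2)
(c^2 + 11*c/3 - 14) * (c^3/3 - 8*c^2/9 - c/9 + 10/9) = c^5/3 + c^4/3 - 217*c^3/27 + 355*c^2/27 + 152*c/27 - 140/9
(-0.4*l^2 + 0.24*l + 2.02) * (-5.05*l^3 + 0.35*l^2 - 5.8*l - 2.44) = 2.02*l^5 - 1.352*l^4 - 7.797*l^3 + 0.291*l^2 - 12.3016*l - 4.9288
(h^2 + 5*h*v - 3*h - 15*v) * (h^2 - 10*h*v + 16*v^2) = h^4 - 5*h^3*v - 3*h^3 - 34*h^2*v^2 + 15*h^2*v + 80*h*v^3 + 102*h*v^2 - 240*v^3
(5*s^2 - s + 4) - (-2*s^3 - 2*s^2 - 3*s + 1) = 2*s^3 + 7*s^2 + 2*s + 3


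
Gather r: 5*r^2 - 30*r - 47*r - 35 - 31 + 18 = 5*r^2 - 77*r - 48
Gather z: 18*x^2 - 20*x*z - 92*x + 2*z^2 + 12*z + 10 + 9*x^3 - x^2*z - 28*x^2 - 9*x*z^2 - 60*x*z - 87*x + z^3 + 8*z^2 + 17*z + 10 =9*x^3 - 10*x^2 - 179*x + z^3 + z^2*(10 - 9*x) + z*(-x^2 - 80*x + 29) + 20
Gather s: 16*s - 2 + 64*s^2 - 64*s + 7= 64*s^2 - 48*s + 5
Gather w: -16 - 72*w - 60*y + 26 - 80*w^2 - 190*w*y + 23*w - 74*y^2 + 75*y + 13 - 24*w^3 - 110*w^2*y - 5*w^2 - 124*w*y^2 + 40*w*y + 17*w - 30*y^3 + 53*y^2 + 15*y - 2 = -24*w^3 + w^2*(-110*y - 85) + w*(-124*y^2 - 150*y - 32) - 30*y^3 - 21*y^2 + 30*y + 21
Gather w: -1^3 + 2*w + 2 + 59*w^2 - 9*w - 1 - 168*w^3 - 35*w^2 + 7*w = -168*w^3 + 24*w^2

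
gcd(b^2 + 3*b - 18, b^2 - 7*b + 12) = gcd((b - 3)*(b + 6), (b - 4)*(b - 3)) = b - 3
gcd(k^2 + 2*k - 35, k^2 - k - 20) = k - 5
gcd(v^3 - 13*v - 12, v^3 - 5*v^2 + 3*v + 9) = v + 1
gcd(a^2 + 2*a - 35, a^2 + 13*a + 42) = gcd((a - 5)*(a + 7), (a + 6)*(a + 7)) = a + 7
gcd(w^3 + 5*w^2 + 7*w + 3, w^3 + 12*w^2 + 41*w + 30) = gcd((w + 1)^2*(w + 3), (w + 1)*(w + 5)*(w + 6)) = w + 1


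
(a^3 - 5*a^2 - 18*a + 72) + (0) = a^3 - 5*a^2 - 18*a + 72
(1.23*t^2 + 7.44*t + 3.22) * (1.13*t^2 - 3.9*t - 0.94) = 1.3899*t^4 + 3.6102*t^3 - 26.5336*t^2 - 19.5516*t - 3.0268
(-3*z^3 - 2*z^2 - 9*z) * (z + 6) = -3*z^4 - 20*z^3 - 21*z^2 - 54*z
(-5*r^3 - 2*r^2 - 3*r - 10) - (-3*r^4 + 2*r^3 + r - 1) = 3*r^4 - 7*r^3 - 2*r^2 - 4*r - 9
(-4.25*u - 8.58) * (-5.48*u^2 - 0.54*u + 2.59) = 23.29*u^3 + 49.3134*u^2 - 6.3743*u - 22.2222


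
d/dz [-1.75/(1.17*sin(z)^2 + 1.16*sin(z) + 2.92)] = (4.095*sin(z) + 2.03)*cos(z)/(1.17*sin(z)^2 + 1.16*sin(z) + 2.92)^2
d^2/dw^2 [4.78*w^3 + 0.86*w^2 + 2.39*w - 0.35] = 28.68*w + 1.72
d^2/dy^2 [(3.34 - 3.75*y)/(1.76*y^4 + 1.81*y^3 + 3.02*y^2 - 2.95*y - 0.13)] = (-139.392*y^7 + 15.7836800000001*y^6 + 125.89287*y^5 + 211.046412*y^4 + 97.1393579999999*y^3 + 74.3510400000001*y^2 - 182.654448*y + 63.631518)/(5.451776*y^12 + 16.819968*y^11 + 45.362064*y^10 + 36.239053*y^9 + 20.243994*y^8 - 76.033521*y^7 - 28.682467*y^6 - 33.674841*y^5 + 79.541736*y^4 - 18.631588*y^3 - 3.240861*y^2 - 0.149565*y - 0.002197)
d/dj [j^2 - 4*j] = 2*j - 4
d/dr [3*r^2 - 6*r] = 6*r - 6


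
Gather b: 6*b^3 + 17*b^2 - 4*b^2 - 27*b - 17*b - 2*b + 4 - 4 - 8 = 6*b^3 + 13*b^2 - 46*b - 8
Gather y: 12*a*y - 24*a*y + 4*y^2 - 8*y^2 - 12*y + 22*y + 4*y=-4*y^2 + y*(14 - 12*a)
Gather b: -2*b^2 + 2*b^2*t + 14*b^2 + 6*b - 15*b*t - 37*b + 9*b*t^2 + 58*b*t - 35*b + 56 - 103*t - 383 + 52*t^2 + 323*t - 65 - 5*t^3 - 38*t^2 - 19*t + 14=b^2*(2*t + 12) + b*(9*t^2 + 43*t - 66) - 5*t^3 + 14*t^2 + 201*t - 378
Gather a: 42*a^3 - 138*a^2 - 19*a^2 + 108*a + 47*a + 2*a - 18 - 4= 42*a^3 - 157*a^2 + 157*a - 22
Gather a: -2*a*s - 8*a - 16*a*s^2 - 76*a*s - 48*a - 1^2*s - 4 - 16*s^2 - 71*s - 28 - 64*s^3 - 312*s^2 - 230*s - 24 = a*(-16*s^2 - 78*s - 56) - 64*s^3 - 328*s^2 - 302*s - 56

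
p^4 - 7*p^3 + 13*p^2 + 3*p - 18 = (p - 3)^2*(p - 2)*(p + 1)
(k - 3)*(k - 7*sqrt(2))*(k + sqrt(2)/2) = k^3 - 13*sqrt(2)*k^2/2 - 3*k^2 - 7*k + 39*sqrt(2)*k/2 + 21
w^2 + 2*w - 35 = (w - 5)*(w + 7)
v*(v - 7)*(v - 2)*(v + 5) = v^4 - 4*v^3 - 31*v^2 + 70*v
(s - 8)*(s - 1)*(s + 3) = s^3 - 6*s^2 - 19*s + 24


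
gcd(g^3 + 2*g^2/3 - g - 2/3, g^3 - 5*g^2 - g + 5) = g^2 - 1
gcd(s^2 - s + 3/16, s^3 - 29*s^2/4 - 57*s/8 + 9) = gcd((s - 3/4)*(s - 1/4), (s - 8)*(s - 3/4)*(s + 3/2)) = s - 3/4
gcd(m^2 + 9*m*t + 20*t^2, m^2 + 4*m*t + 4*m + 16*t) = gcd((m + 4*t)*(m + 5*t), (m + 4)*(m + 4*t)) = m + 4*t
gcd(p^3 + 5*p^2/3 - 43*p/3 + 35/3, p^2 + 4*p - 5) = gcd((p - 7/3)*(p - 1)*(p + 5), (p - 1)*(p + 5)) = p^2 + 4*p - 5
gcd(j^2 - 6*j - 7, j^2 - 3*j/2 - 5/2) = j + 1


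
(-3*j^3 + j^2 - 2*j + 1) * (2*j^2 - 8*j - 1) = -6*j^5 + 26*j^4 - 9*j^3 + 17*j^2 - 6*j - 1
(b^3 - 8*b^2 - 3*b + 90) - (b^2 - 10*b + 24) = b^3 - 9*b^2 + 7*b + 66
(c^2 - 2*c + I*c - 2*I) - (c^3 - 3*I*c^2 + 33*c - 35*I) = -c^3 + c^2 + 3*I*c^2 - 35*c + I*c + 33*I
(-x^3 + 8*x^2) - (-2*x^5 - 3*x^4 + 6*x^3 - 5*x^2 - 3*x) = 2*x^5 + 3*x^4 - 7*x^3 + 13*x^2 + 3*x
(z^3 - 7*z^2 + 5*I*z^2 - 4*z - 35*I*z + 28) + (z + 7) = z^3 - 7*z^2 + 5*I*z^2 - 3*z - 35*I*z + 35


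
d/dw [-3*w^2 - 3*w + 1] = -6*w - 3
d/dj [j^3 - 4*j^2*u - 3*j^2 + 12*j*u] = 3*j^2 - 8*j*u - 6*j + 12*u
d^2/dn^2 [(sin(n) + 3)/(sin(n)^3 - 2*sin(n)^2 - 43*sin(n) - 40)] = (-4*sin(n)^6 - 17*sin(n)^5 - 87*sin(n)^4 - 113*sin(n)^3 - 1263*sin(n)^2 - 1826*sin(n) + 7174)/((sin(n) - 8)^3*(sin(n) + 1)^2*(sin(n) + 5)^3)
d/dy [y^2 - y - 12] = 2*y - 1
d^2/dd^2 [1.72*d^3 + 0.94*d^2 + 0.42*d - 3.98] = 10.32*d + 1.88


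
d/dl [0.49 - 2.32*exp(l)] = -2.32*exp(l)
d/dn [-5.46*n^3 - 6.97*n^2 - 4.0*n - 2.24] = -16.38*n^2 - 13.94*n - 4.0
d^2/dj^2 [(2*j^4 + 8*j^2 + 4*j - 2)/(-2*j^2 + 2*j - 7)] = 8*(-2*j^6 + 6*j^5 - 27*j^4 + 44*j^3 - 57*j^2 + 36*j - 117)/(8*j^6 - 24*j^5 + 108*j^4 - 176*j^3 + 378*j^2 - 294*j + 343)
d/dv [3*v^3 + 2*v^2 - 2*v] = 9*v^2 + 4*v - 2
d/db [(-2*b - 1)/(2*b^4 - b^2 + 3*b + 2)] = (-4*b^4 + 2*b^2 - 6*b + (2*b + 1)*(8*b^3 - 2*b + 3) - 4)/(2*b^4 - b^2 + 3*b + 2)^2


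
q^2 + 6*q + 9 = (q + 3)^2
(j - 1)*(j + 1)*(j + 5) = j^3 + 5*j^2 - j - 5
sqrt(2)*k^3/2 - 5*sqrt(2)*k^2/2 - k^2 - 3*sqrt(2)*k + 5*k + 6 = (k - 6)*(k - sqrt(2))*(sqrt(2)*k/2 + sqrt(2)/2)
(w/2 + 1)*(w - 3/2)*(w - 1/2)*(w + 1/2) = w^4/2 + w^3/4 - 13*w^2/8 - w/16 + 3/8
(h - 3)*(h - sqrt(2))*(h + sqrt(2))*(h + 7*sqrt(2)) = h^4 - 3*h^3 + 7*sqrt(2)*h^3 - 21*sqrt(2)*h^2 - 2*h^2 - 14*sqrt(2)*h + 6*h + 42*sqrt(2)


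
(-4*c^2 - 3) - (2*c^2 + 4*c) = -6*c^2 - 4*c - 3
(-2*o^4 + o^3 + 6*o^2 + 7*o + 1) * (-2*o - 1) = 4*o^5 - 13*o^3 - 20*o^2 - 9*o - 1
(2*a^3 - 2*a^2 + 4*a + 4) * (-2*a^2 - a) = -4*a^5 + 2*a^4 - 6*a^3 - 12*a^2 - 4*a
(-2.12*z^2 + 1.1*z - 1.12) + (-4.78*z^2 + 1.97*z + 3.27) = -6.9*z^2 + 3.07*z + 2.15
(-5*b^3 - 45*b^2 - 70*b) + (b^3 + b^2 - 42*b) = -4*b^3 - 44*b^2 - 112*b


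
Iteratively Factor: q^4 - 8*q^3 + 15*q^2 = (q)*(q^3 - 8*q^2 + 15*q) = q*(q - 3)*(q^2 - 5*q) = q^2*(q - 3)*(q - 5)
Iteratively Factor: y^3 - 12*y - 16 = (y + 2)*(y^2 - 2*y - 8) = (y + 2)^2*(y - 4)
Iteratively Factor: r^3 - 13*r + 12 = (r - 1)*(r^2 + r - 12) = (r - 1)*(r + 4)*(r - 3)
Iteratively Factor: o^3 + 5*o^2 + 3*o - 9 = (o + 3)*(o^2 + 2*o - 3) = (o - 1)*(o + 3)*(o + 3)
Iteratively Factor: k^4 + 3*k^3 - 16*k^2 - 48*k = (k + 3)*(k^3 - 16*k) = (k - 4)*(k + 3)*(k^2 + 4*k) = (k - 4)*(k + 3)*(k + 4)*(k)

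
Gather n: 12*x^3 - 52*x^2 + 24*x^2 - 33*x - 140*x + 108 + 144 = 12*x^3 - 28*x^2 - 173*x + 252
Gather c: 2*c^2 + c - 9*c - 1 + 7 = 2*c^2 - 8*c + 6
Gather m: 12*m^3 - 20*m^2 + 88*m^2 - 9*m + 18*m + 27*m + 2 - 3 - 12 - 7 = 12*m^3 + 68*m^2 + 36*m - 20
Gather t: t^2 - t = t^2 - t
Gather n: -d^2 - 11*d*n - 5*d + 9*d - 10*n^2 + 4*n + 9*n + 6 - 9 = -d^2 + 4*d - 10*n^2 + n*(13 - 11*d) - 3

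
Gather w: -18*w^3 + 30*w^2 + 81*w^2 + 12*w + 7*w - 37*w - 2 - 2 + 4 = -18*w^3 + 111*w^2 - 18*w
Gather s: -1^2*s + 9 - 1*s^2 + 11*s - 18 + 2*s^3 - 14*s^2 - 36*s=2*s^3 - 15*s^2 - 26*s - 9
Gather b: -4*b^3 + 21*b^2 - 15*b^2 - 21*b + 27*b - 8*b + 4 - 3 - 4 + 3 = -4*b^3 + 6*b^2 - 2*b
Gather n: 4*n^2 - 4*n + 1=4*n^2 - 4*n + 1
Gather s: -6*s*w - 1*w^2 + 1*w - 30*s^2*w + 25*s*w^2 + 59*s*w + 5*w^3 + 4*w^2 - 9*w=-30*s^2*w + s*(25*w^2 + 53*w) + 5*w^3 + 3*w^2 - 8*w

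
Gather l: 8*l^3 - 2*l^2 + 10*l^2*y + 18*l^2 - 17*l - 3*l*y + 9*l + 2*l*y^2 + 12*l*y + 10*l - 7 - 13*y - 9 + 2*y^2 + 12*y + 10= 8*l^3 + l^2*(10*y + 16) + l*(2*y^2 + 9*y + 2) + 2*y^2 - y - 6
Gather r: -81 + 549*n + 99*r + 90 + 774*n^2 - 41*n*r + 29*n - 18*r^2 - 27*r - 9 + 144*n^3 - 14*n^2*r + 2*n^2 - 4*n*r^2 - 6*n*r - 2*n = 144*n^3 + 776*n^2 + 576*n + r^2*(-4*n - 18) + r*(-14*n^2 - 47*n + 72)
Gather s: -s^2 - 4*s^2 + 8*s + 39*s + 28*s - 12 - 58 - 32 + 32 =-5*s^2 + 75*s - 70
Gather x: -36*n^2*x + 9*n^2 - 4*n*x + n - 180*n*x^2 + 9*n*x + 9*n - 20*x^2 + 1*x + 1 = 9*n^2 + 10*n + x^2*(-180*n - 20) + x*(-36*n^2 + 5*n + 1) + 1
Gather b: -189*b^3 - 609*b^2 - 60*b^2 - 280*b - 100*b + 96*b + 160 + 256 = -189*b^3 - 669*b^2 - 284*b + 416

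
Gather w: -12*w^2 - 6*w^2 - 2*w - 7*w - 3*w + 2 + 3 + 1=-18*w^2 - 12*w + 6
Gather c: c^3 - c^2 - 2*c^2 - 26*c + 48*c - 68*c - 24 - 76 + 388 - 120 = c^3 - 3*c^2 - 46*c + 168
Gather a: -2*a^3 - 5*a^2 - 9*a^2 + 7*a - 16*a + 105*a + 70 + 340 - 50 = -2*a^3 - 14*a^2 + 96*a + 360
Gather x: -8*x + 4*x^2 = 4*x^2 - 8*x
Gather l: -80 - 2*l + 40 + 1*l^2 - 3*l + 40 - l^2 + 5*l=0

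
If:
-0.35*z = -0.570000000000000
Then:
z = 1.63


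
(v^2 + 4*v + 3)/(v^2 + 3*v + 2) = (v + 3)/(v + 2)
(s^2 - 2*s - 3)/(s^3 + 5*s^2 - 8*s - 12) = (s - 3)/(s^2 + 4*s - 12)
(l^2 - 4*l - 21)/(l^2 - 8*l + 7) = (l + 3)/(l - 1)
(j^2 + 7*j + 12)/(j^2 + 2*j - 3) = (j + 4)/(j - 1)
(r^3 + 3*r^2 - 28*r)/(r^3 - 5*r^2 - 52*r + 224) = r/(r - 8)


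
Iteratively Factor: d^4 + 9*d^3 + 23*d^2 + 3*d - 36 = (d + 3)*(d^3 + 6*d^2 + 5*d - 12) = (d - 1)*(d + 3)*(d^2 + 7*d + 12) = (d - 1)*(d + 3)*(d + 4)*(d + 3)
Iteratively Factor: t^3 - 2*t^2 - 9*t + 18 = (t - 3)*(t^2 + t - 6) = (t - 3)*(t - 2)*(t + 3)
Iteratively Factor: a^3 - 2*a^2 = (a)*(a^2 - 2*a) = a^2*(a - 2)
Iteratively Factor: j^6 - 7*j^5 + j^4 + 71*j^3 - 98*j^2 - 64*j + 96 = (j + 3)*(j^5 - 10*j^4 + 31*j^3 - 22*j^2 - 32*j + 32) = (j - 1)*(j + 3)*(j^4 - 9*j^3 + 22*j^2 - 32) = (j - 1)*(j + 1)*(j + 3)*(j^3 - 10*j^2 + 32*j - 32) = (j - 4)*(j - 1)*(j + 1)*(j + 3)*(j^2 - 6*j + 8) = (j - 4)*(j - 2)*(j - 1)*(j + 1)*(j + 3)*(j - 4)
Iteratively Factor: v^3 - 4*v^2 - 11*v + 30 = (v + 3)*(v^2 - 7*v + 10) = (v - 2)*(v + 3)*(v - 5)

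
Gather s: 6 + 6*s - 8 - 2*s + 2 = 4*s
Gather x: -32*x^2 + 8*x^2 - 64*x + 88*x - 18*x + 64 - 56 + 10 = -24*x^2 + 6*x + 18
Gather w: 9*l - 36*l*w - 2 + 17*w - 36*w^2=9*l - 36*w^2 + w*(17 - 36*l) - 2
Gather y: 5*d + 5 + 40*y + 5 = 5*d + 40*y + 10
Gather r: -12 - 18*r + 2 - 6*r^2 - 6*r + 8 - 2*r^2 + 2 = -8*r^2 - 24*r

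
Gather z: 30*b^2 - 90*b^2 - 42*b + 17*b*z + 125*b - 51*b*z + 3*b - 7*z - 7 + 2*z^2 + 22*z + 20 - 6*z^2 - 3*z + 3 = -60*b^2 + 86*b - 4*z^2 + z*(12 - 34*b) + 16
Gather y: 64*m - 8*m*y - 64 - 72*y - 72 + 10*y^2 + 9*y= 64*m + 10*y^2 + y*(-8*m - 63) - 136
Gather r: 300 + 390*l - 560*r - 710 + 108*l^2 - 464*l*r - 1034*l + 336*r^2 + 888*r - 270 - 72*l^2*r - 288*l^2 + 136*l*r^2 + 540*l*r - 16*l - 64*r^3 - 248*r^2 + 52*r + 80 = -180*l^2 - 660*l - 64*r^3 + r^2*(136*l + 88) + r*(-72*l^2 + 76*l + 380) - 600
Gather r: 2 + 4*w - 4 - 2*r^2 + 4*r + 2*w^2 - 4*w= -2*r^2 + 4*r + 2*w^2 - 2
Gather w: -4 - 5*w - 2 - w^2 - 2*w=-w^2 - 7*w - 6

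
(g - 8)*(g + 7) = g^2 - g - 56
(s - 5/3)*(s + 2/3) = s^2 - s - 10/9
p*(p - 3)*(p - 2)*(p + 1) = p^4 - 4*p^3 + p^2 + 6*p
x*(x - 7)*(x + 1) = x^3 - 6*x^2 - 7*x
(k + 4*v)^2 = k^2 + 8*k*v + 16*v^2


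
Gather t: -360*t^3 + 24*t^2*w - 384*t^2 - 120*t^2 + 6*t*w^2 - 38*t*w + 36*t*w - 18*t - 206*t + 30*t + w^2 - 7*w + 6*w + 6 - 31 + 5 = -360*t^3 + t^2*(24*w - 504) + t*(6*w^2 - 2*w - 194) + w^2 - w - 20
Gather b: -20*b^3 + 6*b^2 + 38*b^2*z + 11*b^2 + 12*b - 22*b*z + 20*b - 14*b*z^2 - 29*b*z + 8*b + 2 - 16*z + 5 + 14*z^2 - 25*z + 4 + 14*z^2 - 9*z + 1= -20*b^3 + b^2*(38*z + 17) + b*(-14*z^2 - 51*z + 40) + 28*z^2 - 50*z + 12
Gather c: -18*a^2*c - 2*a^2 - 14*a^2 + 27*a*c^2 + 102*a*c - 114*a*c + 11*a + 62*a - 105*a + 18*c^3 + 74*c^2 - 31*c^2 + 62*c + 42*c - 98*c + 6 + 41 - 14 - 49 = -16*a^2 - 32*a + 18*c^3 + c^2*(27*a + 43) + c*(-18*a^2 - 12*a + 6) - 16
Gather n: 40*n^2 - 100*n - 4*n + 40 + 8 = 40*n^2 - 104*n + 48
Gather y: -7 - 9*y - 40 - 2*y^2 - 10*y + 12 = -2*y^2 - 19*y - 35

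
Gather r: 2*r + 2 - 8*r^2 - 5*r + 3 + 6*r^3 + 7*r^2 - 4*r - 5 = 6*r^3 - r^2 - 7*r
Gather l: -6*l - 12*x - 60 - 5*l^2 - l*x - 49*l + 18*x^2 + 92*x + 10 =-5*l^2 + l*(-x - 55) + 18*x^2 + 80*x - 50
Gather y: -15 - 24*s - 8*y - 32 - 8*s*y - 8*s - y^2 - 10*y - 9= -32*s - y^2 + y*(-8*s - 18) - 56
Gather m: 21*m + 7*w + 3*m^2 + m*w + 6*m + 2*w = 3*m^2 + m*(w + 27) + 9*w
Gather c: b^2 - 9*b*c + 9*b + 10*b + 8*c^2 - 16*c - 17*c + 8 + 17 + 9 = b^2 + 19*b + 8*c^2 + c*(-9*b - 33) + 34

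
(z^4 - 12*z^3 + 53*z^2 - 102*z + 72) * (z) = z^5 - 12*z^4 + 53*z^3 - 102*z^2 + 72*z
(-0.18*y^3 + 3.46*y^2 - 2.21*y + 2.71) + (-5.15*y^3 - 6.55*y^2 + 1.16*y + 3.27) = -5.33*y^3 - 3.09*y^2 - 1.05*y + 5.98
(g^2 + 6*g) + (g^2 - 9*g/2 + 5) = 2*g^2 + 3*g/2 + 5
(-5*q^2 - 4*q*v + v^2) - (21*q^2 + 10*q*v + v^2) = -26*q^2 - 14*q*v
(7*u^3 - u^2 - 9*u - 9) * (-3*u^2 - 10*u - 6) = -21*u^5 - 67*u^4 - 5*u^3 + 123*u^2 + 144*u + 54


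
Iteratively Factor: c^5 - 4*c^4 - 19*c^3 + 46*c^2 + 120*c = (c)*(c^4 - 4*c^3 - 19*c^2 + 46*c + 120) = c*(c + 3)*(c^3 - 7*c^2 + 2*c + 40) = c*(c - 5)*(c + 3)*(c^2 - 2*c - 8) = c*(c - 5)*(c - 4)*(c + 3)*(c + 2)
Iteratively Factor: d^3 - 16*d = (d)*(d^2 - 16) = d*(d - 4)*(d + 4)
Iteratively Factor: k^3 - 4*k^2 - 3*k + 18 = (k - 3)*(k^2 - k - 6) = (k - 3)*(k + 2)*(k - 3)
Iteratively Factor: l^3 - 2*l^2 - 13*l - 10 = (l - 5)*(l^2 + 3*l + 2) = (l - 5)*(l + 2)*(l + 1)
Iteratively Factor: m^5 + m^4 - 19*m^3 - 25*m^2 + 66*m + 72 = (m + 3)*(m^4 - 2*m^3 - 13*m^2 + 14*m + 24) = (m + 3)^2*(m^3 - 5*m^2 + 2*m + 8) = (m - 4)*(m + 3)^2*(m^2 - m - 2) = (m - 4)*(m + 1)*(m + 3)^2*(m - 2)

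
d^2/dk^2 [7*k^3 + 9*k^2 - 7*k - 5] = 42*k + 18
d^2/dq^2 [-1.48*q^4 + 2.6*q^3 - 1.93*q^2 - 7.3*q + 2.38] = -17.76*q^2 + 15.6*q - 3.86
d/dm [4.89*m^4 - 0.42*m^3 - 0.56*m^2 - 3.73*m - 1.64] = 19.56*m^3 - 1.26*m^2 - 1.12*m - 3.73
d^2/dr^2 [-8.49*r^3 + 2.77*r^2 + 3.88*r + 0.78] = 5.54 - 50.94*r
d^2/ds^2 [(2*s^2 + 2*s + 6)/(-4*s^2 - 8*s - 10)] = 2*(4*s^3 - 6*s^2 - 42*s - 23)/(8*s^6 + 48*s^5 + 156*s^4 + 304*s^3 + 390*s^2 + 300*s + 125)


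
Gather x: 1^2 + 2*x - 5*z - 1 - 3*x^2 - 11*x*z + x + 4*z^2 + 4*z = -3*x^2 + x*(3 - 11*z) + 4*z^2 - z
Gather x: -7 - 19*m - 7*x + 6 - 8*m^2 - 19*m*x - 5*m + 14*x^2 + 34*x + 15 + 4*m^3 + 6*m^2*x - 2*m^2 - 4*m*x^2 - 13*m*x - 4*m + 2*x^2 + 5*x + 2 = 4*m^3 - 10*m^2 - 28*m + x^2*(16 - 4*m) + x*(6*m^2 - 32*m + 32) + 16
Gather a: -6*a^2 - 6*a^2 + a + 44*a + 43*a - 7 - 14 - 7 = -12*a^2 + 88*a - 28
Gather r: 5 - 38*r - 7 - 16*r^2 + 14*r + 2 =-16*r^2 - 24*r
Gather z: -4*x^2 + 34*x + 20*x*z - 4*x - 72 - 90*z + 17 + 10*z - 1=-4*x^2 + 30*x + z*(20*x - 80) - 56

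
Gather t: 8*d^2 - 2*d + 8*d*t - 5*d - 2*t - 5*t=8*d^2 - 7*d + t*(8*d - 7)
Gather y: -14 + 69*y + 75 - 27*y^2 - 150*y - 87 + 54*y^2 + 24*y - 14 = 27*y^2 - 57*y - 40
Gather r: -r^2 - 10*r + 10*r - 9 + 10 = 1 - r^2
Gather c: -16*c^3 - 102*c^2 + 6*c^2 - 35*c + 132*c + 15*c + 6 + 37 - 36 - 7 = -16*c^3 - 96*c^2 + 112*c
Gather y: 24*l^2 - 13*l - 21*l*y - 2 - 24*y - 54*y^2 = 24*l^2 - 13*l - 54*y^2 + y*(-21*l - 24) - 2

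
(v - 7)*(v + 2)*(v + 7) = v^3 + 2*v^2 - 49*v - 98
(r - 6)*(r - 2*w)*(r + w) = r^3 - r^2*w - 6*r^2 - 2*r*w^2 + 6*r*w + 12*w^2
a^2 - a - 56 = (a - 8)*(a + 7)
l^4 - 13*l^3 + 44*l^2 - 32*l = l*(l - 8)*(l - 4)*(l - 1)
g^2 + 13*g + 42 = (g + 6)*(g + 7)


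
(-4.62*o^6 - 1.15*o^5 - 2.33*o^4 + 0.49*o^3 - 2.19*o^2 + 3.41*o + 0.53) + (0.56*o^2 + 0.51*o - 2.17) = -4.62*o^6 - 1.15*o^5 - 2.33*o^4 + 0.49*o^3 - 1.63*o^2 + 3.92*o - 1.64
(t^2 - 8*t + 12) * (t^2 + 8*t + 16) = t^4 - 36*t^2 - 32*t + 192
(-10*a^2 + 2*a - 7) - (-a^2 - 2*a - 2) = -9*a^2 + 4*a - 5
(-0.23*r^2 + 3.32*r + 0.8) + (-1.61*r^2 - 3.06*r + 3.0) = -1.84*r^2 + 0.26*r + 3.8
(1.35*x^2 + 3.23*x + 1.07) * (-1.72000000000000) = -2.322*x^2 - 5.5556*x - 1.8404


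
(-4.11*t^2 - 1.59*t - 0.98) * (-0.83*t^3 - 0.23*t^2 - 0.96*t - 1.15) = 3.4113*t^5 + 2.265*t^4 + 5.1247*t^3 + 6.4783*t^2 + 2.7693*t + 1.127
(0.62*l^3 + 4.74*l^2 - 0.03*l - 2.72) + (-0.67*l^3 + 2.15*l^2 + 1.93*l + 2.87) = -0.05*l^3 + 6.89*l^2 + 1.9*l + 0.15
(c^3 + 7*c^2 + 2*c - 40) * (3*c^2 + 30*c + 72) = 3*c^5 + 51*c^4 + 288*c^3 + 444*c^2 - 1056*c - 2880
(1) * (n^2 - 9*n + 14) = n^2 - 9*n + 14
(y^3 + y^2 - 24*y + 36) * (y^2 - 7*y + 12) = y^5 - 6*y^4 - 19*y^3 + 216*y^2 - 540*y + 432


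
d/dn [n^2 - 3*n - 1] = 2*n - 3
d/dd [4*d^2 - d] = 8*d - 1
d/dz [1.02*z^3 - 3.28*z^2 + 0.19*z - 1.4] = 3.06*z^2 - 6.56*z + 0.19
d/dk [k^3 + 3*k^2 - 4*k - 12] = 3*k^2 + 6*k - 4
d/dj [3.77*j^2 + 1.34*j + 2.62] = 7.54*j + 1.34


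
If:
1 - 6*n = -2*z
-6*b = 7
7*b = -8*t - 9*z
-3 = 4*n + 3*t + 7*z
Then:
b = -7/6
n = -2/7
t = 107/42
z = -19/14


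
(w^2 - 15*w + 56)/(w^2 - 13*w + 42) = (w - 8)/(w - 6)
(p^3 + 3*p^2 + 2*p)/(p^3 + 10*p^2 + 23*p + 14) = p/(p + 7)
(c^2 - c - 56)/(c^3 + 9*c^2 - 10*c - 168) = (c - 8)/(c^2 + 2*c - 24)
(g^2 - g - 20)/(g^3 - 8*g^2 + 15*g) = (g + 4)/(g*(g - 3))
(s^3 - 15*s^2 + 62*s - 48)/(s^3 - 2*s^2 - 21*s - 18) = (s^2 - 9*s + 8)/(s^2 + 4*s + 3)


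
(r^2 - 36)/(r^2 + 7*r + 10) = (r^2 - 36)/(r^2 + 7*r + 10)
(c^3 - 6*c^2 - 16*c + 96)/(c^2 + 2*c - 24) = (c^2 - 2*c - 24)/(c + 6)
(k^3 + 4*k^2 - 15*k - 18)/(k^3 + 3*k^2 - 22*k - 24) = (k - 3)/(k - 4)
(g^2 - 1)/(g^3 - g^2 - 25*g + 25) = (g + 1)/(g^2 - 25)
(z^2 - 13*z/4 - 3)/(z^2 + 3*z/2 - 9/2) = (4*z^2 - 13*z - 12)/(2*(2*z^2 + 3*z - 9))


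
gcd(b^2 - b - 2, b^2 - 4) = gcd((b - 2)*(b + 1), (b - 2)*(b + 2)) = b - 2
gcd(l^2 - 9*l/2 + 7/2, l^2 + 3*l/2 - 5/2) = l - 1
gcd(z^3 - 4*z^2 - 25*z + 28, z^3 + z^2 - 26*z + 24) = z - 1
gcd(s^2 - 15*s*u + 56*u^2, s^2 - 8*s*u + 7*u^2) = s - 7*u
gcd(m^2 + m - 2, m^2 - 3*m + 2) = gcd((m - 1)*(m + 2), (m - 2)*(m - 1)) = m - 1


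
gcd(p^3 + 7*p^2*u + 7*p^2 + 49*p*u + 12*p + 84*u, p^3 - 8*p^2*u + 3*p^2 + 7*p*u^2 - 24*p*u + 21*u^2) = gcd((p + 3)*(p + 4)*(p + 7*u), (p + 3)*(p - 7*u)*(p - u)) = p + 3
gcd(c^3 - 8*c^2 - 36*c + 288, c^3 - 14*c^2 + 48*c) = c^2 - 14*c + 48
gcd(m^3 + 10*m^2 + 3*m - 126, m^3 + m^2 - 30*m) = m + 6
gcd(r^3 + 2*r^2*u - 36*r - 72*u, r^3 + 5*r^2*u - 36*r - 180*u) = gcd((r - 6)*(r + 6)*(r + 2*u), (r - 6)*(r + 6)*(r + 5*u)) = r^2 - 36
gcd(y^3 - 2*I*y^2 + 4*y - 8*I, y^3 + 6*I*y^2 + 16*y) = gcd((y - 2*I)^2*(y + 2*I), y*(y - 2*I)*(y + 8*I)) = y - 2*I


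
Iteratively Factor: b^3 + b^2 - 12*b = (b)*(b^2 + b - 12) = b*(b + 4)*(b - 3)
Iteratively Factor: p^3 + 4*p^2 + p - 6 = (p + 3)*(p^2 + p - 2) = (p - 1)*(p + 3)*(p + 2)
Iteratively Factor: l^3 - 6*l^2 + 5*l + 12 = (l + 1)*(l^2 - 7*l + 12) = (l - 3)*(l + 1)*(l - 4)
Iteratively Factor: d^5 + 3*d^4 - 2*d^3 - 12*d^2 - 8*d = (d)*(d^4 + 3*d^3 - 2*d^2 - 12*d - 8) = d*(d - 2)*(d^3 + 5*d^2 + 8*d + 4) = d*(d - 2)*(d + 1)*(d^2 + 4*d + 4) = d*(d - 2)*(d + 1)*(d + 2)*(d + 2)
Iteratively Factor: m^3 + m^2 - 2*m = (m + 2)*(m^2 - m) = m*(m + 2)*(m - 1)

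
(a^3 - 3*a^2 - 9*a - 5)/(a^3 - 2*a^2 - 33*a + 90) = (a^2 + 2*a + 1)/(a^2 + 3*a - 18)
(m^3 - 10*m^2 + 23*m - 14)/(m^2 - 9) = (m^3 - 10*m^2 + 23*m - 14)/(m^2 - 9)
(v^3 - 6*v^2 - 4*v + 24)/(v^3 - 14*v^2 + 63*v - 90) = (v^2 - 4)/(v^2 - 8*v + 15)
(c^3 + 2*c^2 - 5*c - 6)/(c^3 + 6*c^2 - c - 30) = (c + 1)/(c + 5)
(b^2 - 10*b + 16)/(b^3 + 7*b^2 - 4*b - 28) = (b - 8)/(b^2 + 9*b + 14)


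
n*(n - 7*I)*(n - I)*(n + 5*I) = n^4 - 3*I*n^3 + 33*n^2 - 35*I*n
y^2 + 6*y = y*(y + 6)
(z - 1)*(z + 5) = z^2 + 4*z - 5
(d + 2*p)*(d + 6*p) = d^2 + 8*d*p + 12*p^2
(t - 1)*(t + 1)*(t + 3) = t^3 + 3*t^2 - t - 3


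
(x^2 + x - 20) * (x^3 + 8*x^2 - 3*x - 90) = x^5 + 9*x^4 - 15*x^3 - 253*x^2 - 30*x + 1800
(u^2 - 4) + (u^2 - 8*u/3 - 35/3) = 2*u^2 - 8*u/3 - 47/3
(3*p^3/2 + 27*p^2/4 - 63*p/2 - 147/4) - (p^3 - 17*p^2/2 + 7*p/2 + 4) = p^3/2 + 61*p^2/4 - 35*p - 163/4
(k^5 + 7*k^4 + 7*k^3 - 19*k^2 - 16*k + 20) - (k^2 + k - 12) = k^5 + 7*k^4 + 7*k^3 - 20*k^2 - 17*k + 32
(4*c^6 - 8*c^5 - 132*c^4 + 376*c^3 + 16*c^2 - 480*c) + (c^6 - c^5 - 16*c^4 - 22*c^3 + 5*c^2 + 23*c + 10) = 5*c^6 - 9*c^5 - 148*c^4 + 354*c^3 + 21*c^2 - 457*c + 10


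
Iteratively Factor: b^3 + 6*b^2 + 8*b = (b)*(b^2 + 6*b + 8) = b*(b + 4)*(b + 2)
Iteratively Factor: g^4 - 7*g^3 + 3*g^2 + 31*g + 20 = (g + 1)*(g^3 - 8*g^2 + 11*g + 20) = (g + 1)^2*(g^2 - 9*g + 20) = (g - 5)*(g + 1)^2*(g - 4)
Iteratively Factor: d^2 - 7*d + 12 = (d - 4)*(d - 3)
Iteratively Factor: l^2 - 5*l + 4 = (l - 1)*(l - 4)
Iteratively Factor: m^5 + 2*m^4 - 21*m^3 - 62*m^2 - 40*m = (m - 5)*(m^4 + 7*m^3 + 14*m^2 + 8*m) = (m - 5)*(m + 4)*(m^3 + 3*m^2 + 2*m) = (m - 5)*(m + 2)*(m + 4)*(m^2 + m) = (m - 5)*(m + 1)*(m + 2)*(m + 4)*(m)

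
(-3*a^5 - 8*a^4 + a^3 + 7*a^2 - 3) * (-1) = 3*a^5 + 8*a^4 - a^3 - 7*a^2 + 3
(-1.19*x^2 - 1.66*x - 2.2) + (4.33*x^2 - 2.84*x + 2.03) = 3.14*x^2 - 4.5*x - 0.17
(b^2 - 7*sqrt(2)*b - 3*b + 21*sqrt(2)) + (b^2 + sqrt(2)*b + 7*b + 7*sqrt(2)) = 2*b^2 - 6*sqrt(2)*b + 4*b + 28*sqrt(2)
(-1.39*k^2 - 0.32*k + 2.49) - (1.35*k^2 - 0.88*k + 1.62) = -2.74*k^2 + 0.56*k + 0.87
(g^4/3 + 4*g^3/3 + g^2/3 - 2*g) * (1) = g^4/3 + 4*g^3/3 + g^2/3 - 2*g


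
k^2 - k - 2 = (k - 2)*(k + 1)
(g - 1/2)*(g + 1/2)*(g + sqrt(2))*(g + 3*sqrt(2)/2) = g^4 + 5*sqrt(2)*g^3/2 + 11*g^2/4 - 5*sqrt(2)*g/8 - 3/4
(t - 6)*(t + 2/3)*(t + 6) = t^3 + 2*t^2/3 - 36*t - 24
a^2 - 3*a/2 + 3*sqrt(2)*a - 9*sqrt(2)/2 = (a - 3/2)*(a + 3*sqrt(2))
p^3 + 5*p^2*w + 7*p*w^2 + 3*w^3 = (p + w)^2*(p + 3*w)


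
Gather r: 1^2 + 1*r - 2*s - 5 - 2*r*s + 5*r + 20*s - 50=r*(6 - 2*s) + 18*s - 54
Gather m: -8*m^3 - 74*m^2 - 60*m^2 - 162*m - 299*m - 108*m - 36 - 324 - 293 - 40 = -8*m^3 - 134*m^2 - 569*m - 693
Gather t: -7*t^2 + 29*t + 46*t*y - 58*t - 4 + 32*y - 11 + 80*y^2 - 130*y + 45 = -7*t^2 + t*(46*y - 29) + 80*y^2 - 98*y + 30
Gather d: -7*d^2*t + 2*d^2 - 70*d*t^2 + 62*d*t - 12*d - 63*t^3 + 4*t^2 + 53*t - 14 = d^2*(2 - 7*t) + d*(-70*t^2 + 62*t - 12) - 63*t^3 + 4*t^2 + 53*t - 14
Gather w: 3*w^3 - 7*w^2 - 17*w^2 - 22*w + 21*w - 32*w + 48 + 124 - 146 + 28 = 3*w^3 - 24*w^2 - 33*w + 54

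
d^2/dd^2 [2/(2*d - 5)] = 16/(2*d - 5)^3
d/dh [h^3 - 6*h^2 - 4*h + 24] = 3*h^2 - 12*h - 4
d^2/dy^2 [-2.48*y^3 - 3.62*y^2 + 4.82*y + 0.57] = -14.88*y - 7.24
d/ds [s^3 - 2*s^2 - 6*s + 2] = 3*s^2 - 4*s - 6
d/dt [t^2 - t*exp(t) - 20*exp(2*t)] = -t*exp(t) + 2*t - 40*exp(2*t) - exp(t)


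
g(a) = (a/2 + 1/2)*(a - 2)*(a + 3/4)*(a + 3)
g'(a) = (a/2 + 1/2)*(a - 2)*(a + 3/4) + (a/2 + 1/2)*(a - 2)*(a + 3) + (a/2 + 1/2)*(a + 3/4)*(a + 3) + (a - 2)*(a + 3/4)*(a + 3)/2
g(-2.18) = -2.89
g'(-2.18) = 1.64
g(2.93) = 39.88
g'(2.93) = 70.59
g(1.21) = -7.20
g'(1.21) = 0.47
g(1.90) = -1.88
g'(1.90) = 17.08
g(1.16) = -7.21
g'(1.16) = -0.26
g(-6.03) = 323.09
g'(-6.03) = -272.29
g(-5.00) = 119.00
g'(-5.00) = -134.25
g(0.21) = -3.34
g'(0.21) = -5.41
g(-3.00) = 0.00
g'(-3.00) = -11.25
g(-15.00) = 20349.00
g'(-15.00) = -5774.25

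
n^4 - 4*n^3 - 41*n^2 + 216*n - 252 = (n - 6)*(n - 3)*(n - 2)*(n + 7)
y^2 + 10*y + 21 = (y + 3)*(y + 7)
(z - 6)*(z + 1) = z^2 - 5*z - 6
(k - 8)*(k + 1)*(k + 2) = k^3 - 5*k^2 - 22*k - 16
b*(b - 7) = b^2 - 7*b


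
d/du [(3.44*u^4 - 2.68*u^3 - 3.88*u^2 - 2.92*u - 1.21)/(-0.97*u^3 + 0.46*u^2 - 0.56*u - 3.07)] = (-3.3368*u^6 + 3.1648*u^5 - 10.7756*u^4 - 44.9064*u^3 + 24.6777*u^2 + 24.9364*u + 8.2868)/(0.9409*u^6 - 0.8924*u^5 + 1.298*u^4 + 5.4406*u^3 - 2.5108*u^2 + 3.4384*u + 9.4249)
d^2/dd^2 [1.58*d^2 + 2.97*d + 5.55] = 3.16000000000000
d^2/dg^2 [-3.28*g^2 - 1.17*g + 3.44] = -6.56000000000000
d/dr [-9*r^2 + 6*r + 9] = 6 - 18*r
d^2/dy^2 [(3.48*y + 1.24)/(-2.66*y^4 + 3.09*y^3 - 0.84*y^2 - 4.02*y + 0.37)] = (-295.477056*y^7 + 282.181312*y^6 + 59.74308*y^5 + 85.5226080000001*y^4 - 161.408592*y^3 + 120.26784*y^2 - 23.106744*y - 51.20088)/(18.821096*y^12 - 65.590812*y^11 + 94.02435*y^10 + 14.402331*y^9 - 176.413944*y^8 + 180.74997*y^7 + 51.388065*y^6 - 159.274044*y^5 + 68.60985*y^4 + 56.199249*y^3 - 17.593056*y^2 + 1.651014*y - 0.050653)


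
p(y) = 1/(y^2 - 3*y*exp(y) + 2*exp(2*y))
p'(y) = (3*y*exp(y) - 2*y - 4*exp(2*y) + 3*exp(y))/(y^2 - 3*y*exp(y) + 2*exp(2*y))^2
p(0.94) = 0.15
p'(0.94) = -0.29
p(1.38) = 0.06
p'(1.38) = -0.13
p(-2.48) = 0.15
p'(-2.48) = 0.10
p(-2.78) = 0.12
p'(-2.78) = 0.08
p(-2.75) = 0.12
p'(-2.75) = 0.08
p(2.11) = 0.01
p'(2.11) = -0.03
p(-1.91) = 0.22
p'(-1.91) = 0.16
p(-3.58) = 0.08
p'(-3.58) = 0.04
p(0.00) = 0.50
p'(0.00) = -0.25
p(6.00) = 0.00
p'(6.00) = 0.00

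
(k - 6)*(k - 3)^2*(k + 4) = k^4 - 8*k^3 - 3*k^2 + 126*k - 216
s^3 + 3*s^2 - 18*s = s*(s - 3)*(s + 6)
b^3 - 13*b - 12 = (b - 4)*(b + 1)*(b + 3)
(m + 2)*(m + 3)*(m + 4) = m^3 + 9*m^2 + 26*m + 24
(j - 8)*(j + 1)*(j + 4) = j^3 - 3*j^2 - 36*j - 32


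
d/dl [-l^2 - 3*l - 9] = -2*l - 3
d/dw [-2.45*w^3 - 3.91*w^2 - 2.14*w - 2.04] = -7.35*w^2 - 7.82*w - 2.14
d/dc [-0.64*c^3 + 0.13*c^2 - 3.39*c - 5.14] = -1.92*c^2 + 0.26*c - 3.39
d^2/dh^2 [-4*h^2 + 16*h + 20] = -8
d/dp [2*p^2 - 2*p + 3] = 4*p - 2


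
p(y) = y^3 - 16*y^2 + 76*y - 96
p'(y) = 3*y^2 - 32*y + 76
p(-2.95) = -485.11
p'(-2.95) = 196.51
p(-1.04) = -193.47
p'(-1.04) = 112.52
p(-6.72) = -1632.72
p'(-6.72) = 426.52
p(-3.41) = -580.86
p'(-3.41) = 220.00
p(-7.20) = -1845.89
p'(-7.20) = 461.92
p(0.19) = -82.13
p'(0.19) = 70.03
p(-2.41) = -386.09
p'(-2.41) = 170.54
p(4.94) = 9.54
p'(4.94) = -8.87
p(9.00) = 21.00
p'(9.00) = 31.00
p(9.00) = 21.00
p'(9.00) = 31.00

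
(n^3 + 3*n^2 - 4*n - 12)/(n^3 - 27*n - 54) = (n^2 - 4)/(n^2 - 3*n - 18)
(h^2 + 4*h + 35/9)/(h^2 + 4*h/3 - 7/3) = (h + 5/3)/(h - 1)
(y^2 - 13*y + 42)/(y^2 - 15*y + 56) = (y - 6)/(y - 8)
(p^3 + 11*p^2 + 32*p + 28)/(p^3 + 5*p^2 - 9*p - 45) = (p^3 + 11*p^2 + 32*p + 28)/(p^3 + 5*p^2 - 9*p - 45)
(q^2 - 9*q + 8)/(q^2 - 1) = (q - 8)/(q + 1)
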